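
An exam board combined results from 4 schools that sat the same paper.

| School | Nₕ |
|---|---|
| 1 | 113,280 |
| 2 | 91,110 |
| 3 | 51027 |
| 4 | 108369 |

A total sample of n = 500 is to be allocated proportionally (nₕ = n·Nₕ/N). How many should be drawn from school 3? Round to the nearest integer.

70

Share of school 3 = 51027/363786 = 0.14027.
Allocate 500 × 0.14027 = 70.133... → 70.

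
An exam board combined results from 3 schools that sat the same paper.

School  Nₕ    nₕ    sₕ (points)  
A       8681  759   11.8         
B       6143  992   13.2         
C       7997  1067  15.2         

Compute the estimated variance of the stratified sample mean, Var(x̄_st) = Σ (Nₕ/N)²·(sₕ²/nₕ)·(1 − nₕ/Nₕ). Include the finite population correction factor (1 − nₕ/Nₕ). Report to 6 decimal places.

0.057938

N = 22821; Wₕ = Nₕ/N.
school A: (8681/22821)²·11.8²/759·(1 − 759/8681) = 0.024224649
school B: (6143/22821)²·13.2²/992·(1 − 992/6143) = 0.010671830
school C: (7997/22821)²·15.2²/1067·(1 − 1067/7997) = 0.023041659
Sum = 0.057938138 → 0.057938.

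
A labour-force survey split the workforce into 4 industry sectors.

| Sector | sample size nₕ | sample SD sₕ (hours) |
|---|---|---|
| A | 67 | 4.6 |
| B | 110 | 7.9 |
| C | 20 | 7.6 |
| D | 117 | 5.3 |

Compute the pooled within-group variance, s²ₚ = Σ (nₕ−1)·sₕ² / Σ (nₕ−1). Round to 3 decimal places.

A: (67−1)·4.6² = 66·21.16 = 1396.56
B: (110−1)·7.9² = 109·62.41 = 6802.69
C: (20−1)·7.6² = 19·57.76 = 1097.44
D: (117−1)·5.3² = 116·28.09 = 3258.44
Numerator = 12555.13; denominator = Σ(nₕ−1) = 310.
s²ₚ = 12555.13/310 = 40.50042... → 40.500.

40.500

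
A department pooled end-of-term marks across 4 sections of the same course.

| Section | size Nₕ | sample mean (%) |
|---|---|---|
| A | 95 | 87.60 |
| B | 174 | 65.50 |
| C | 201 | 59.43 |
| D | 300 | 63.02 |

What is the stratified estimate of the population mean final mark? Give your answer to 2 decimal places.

N = 95 + 174 + 201 + 300 = 770.
The stratified mean weights each stratum mean by its population share Nₕ/N.
Σ Nₕx̄ₕ = 95·87.60 + 174·65.50 + 201·59.43 + 300·63.02 = 8322 + 11397 + 11945.43 + 18906 = 50570.43.
Divide by N: 50570.43 / 770 = 65.6759... → 65.68.

65.68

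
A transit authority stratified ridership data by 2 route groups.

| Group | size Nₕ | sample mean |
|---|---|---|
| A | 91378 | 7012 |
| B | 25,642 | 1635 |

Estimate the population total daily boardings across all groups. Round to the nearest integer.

682667206

A: 91378·7012 = 640742536
B: 25642·1635 = 41924670
τ̂ = Σ Nₕx̄ₕ = 682667206.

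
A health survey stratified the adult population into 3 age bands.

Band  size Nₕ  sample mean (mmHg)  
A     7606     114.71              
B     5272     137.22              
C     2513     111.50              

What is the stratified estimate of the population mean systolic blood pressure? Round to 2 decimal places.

121.90

N = 15391; weights Wₕ = Nₕ/N = (0.4942, 0.3425, 0.1633).
x̄_st = Σ Wₕ·x̄ₕ = 0.4942·114.71 + 0.3425·137.22 + 0.1633·111.50 ≈ 121.8964...
→ 121.90.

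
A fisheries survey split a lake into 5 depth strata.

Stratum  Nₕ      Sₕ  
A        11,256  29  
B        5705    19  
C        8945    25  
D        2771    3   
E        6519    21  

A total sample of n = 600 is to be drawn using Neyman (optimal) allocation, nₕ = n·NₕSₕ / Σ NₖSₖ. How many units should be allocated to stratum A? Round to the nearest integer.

A: NₕSₕ = 11256·29 = 326424
B: NₕSₕ = 5705·19 = 108395
C: NₕSₕ = 8945·25 = 223625
D: NₕSₕ = 2771·3 = 8313
E: NₕSₕ = 6519·21 = 136899
Σ NₕSₕ = 803656.
n_A = 600·326424/803656 = 243.704... → 244.

244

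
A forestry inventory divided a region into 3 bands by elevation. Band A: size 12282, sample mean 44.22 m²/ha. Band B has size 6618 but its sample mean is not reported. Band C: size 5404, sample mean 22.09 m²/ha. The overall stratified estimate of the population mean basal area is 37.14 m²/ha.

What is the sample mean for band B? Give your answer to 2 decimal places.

36.29

N = 12282 + 6618 + 5404 = 24304.
Overall total = μ·N = 37.14·24304 = 902650.56.
Subtract the known strata: 12282·44.22 + 5404·22.09 = 662484.4.
Remaining total for band B: 902650.56 − 662484.4 = 240166.16.
Divide by its size: 240166.16 / 6618 = 36.2898... → 36.29.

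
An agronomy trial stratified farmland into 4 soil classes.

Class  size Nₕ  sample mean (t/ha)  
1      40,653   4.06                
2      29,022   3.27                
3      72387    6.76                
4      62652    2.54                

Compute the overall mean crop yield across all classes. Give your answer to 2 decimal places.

4.44

N = 204714; weights Wₕ = Nₕ/N = (0.1986, 0.1418, 0.3536, 0.3060).
x̄_st = Σ Wₕ·x̄ₕ = 0.1986·4.06 + 0.1418·3.27 + 0.3536·6.76 + 0.3060·2.54 ≈ 4.4375...
→ 4.44.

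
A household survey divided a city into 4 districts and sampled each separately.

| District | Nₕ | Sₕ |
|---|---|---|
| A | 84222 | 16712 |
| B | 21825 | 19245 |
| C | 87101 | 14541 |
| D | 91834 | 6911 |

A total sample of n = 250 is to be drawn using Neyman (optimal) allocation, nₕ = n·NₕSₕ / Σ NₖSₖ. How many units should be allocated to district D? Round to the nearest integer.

43

Σ NₕSₕ = 84222·16712 + 21825·19245 + 87101·14541 + 91834·6911 = 3728740604.
Share for D: 634664774/3728740604 = 0.17021.
n_D = 250 × 0.17021 = 42.552... → 43.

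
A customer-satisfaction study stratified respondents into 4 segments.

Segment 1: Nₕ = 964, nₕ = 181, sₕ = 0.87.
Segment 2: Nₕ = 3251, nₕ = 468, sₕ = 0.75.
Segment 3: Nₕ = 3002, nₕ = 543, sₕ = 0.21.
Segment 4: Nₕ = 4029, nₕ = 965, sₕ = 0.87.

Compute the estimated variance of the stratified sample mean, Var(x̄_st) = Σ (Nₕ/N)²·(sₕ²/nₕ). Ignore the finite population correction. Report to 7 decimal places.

N = 11246. Term for each stratum: Wₕ²sₕ²/nₕ.
Var(x̄_st) = 0.0000307268 + 0.0001004418 + 0.0000057871 + 0.0001006722 = 0.0002376280 → 0.0002376.

0.0002376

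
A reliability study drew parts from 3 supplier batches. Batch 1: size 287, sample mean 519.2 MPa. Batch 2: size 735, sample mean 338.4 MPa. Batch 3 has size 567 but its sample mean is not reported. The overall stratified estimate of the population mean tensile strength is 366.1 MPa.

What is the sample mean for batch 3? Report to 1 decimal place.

N = 287 + 735 + 567 = 1589.
Overall total = μ·N = 366.1·1589 = 581732.9.
Subtract the known strata: 287·519.2 + 735·338.4 = 397734.4.
Remaining total for batch 3: 581732.9 − 397734.4 = 183998.5.
Divide by its size: 183998.5 / 567 = 324.512... → 324.5.

324.5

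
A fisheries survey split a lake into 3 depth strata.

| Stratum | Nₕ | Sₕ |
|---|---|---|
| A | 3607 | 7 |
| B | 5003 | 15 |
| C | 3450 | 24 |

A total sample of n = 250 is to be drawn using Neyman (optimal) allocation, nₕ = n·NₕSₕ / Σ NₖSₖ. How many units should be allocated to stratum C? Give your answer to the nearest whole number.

Σ NₕSₕ = 3607·7 + 5003·15 + 3450·24 = 183094.
Share for C: 82800/183094 = 0.45223.
n_C = 250 × 0.45223 = 113.057... → 113.

113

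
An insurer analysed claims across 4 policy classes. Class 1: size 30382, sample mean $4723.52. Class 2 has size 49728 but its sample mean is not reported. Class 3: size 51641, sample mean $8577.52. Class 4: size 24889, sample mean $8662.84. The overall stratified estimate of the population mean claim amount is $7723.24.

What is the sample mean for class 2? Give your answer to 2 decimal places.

8198.54

Σ Nₕx̄ₕ = N·μ, so 49728·x̄_2 = 156640·7723.24 − (30382·4723.52 + 51641·8577.52 + 24889·8662.84).
= 1209768313.6 − 802071119.72 = 407697193.88.
x̄_2 = 407697193.88 / 49728 = 8198.5440... → 8198.54.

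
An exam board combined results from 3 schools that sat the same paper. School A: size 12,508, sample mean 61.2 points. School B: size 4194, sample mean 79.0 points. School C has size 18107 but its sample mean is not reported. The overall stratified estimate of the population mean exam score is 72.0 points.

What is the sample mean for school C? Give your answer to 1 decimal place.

77.8

Σ Nₕx̄ₕ = N·μ, so 18107·x̄_C = 34809·72.0 − (12508·61.2 + 4194·79.0).
= 2506248 − 1096815.6 = 1409432.4.
x̄_C = 1409432.4 / 18107 = 77.839... → 77.8.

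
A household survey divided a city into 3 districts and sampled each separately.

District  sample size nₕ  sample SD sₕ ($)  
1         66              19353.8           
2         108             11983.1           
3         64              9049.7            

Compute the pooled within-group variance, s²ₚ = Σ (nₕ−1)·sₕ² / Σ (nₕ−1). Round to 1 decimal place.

Degrees of freedom: 65 + 107 + 63 = 235.
Σ(nₕ−1)sₕ² = 65·374569574.44 + 107·143594685.61 + 63·81897070.09 = 44871169114.54.
s²ₚ = 44871169114.54 / 235 = 190941145.168... → 190941145.2.

190941145.2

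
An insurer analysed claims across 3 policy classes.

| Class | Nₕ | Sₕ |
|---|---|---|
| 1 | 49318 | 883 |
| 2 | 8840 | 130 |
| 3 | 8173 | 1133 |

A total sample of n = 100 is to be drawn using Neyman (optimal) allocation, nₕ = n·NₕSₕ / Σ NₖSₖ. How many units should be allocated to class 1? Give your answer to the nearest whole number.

81

1: NₕSₕ = 49318·883 = 43547794
2: NₕSₕ = 8840·130 = 1149200
3: NₕSₕ = 8173·1133 = 9260009
Σ NₕSₕ = 53957003.
n_1 = 100·43547794/53957003 = 80.708... → 81.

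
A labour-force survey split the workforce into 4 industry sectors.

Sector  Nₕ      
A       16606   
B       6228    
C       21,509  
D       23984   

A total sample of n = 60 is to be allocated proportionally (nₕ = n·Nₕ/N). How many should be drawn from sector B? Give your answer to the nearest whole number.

5

N = 16606 + 6228 + 21509 + 23984 = 68327.
n_B = 60·6228/68327 = 5.469... → 5.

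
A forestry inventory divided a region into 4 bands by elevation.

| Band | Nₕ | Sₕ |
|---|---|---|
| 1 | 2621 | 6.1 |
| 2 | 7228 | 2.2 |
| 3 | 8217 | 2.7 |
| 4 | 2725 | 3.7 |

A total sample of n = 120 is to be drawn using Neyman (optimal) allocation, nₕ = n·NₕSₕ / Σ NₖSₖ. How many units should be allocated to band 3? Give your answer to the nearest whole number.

41

1: NₕSₕ = 2621·6.1 = 15988.1
2: NₕSₕ = 7228·2.2 = 15901.6
3: NₕSₕ = 8217·2.7 = 22185.9
4: NₕSₕ = 2725·3.7 = 10082.5
Σ NₕSₕ = 64158.1.
n_3 = 120·22185.9/64158.1 = 41.496... → 41.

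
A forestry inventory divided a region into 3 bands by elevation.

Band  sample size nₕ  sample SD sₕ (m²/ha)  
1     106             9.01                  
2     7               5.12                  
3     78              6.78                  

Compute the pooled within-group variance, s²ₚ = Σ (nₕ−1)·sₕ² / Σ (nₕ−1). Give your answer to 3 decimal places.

Degrees of freedom: 105 + 6 + 77 = 188.
Σ(nₕ−1)sₕ² = 105·81.1801 + 6·26.2144 + 77·45.9684 = 12220.7637.
s²ₚ = 12220.7637 / 188 = 65.00406... → 65.004.

65.004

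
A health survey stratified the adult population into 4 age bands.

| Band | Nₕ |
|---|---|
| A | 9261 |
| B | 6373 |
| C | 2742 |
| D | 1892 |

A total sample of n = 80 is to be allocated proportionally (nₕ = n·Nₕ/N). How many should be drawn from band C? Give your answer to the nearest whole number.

N = 9261 + 6373 + 2742 + 1892 = 20268.
n_C = 80·2742/20268 = 10.823... → 11.

11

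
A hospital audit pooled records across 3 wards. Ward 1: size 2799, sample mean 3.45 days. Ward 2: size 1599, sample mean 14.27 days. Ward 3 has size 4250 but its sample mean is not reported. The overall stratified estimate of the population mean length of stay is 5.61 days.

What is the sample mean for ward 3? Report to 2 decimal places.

N = 2799 + 1599 + 4250 = 8648.
Overall total = μ·N = 5.61·8648 = 48515.28.
Subtract the known strata: 2799·3.45 + 1599·14.27 = 32474.28.
Remaining total for ward 3: 48515.28 − 32474.28 = 16041.
Divide by its size: 16041 / 4250 = 3.7744... → 3.77.

3.77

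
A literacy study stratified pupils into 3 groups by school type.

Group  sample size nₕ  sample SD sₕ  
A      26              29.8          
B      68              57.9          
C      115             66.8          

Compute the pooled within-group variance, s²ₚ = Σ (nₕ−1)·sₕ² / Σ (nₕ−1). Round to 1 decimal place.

Degrees of freedom: 25 + 67 + 114 = 206.
Σ(nₕ−1)sₕ² = 25·888.04 + 67·3352.41 + 114·4462.24 = 755507.83.
s²ₚ = 755507.83 / 206 = 3667.514... → 3667.5.

3667.5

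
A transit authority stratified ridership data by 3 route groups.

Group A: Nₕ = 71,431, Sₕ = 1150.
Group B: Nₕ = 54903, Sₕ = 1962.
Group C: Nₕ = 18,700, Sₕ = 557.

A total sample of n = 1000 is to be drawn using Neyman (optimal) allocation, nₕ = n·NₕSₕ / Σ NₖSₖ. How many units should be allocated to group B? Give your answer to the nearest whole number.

538

Σ NₕSₕ = 71431·1150 + 54903·1962 + 18700·557 = 200281236.
Share for B: 107719686/200281236 = 0.53784.
n_B = 1000 × 0.53784 = 537.842... → 538.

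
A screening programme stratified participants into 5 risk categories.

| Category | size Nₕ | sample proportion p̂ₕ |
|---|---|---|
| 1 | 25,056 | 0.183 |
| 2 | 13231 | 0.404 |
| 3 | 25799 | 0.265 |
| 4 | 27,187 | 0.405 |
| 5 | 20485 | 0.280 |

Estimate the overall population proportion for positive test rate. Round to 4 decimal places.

N = 25056 + 13231 + 25799 + 27187 + 20485 = 111758.
Overall proportion = Σ (Nₕ/N)·p̂ₕ.
Σ Nₕp̂ₕ = 4585.248 + 5345.324 + 6836.735 + 11010.735 + 5735.8 = 33513.842.
33513.842 / 111758 = 0.299879... → 0.2999.

0.2999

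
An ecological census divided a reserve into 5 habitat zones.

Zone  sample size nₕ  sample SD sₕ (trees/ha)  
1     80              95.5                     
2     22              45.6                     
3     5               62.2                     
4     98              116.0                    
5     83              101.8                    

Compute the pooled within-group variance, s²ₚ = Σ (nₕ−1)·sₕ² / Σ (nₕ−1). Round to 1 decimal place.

10369.8

Degrees of freedom: 79 + 21 + 4 + 97 + 82 = 283.
Σ(nₕ−1)sₕ² = 79·9120.25 + 21·2079.36 + 4·3868.84 + 97·13456 + 82·10363.24 = 2934659.35.
s²ₚ = 2934659.35 / 283 = 10369.821... → 10369.8.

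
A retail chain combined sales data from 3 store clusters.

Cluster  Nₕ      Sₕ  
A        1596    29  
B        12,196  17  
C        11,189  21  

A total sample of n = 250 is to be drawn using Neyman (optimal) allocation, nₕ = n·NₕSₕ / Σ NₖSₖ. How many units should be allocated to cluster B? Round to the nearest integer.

106

Σ NₕSₕ = 1596·29 + 12196·17 + 11189·21 = 488585.
Share for B: 207332/488585 = 0.42435.
n_B = 250 × 0.42435 = 106.088... → 106.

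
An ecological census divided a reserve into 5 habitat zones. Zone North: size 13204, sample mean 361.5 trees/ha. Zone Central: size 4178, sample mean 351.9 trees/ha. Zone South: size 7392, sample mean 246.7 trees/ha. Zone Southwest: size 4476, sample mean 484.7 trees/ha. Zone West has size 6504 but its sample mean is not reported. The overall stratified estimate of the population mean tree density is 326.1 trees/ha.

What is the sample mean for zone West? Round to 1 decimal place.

218.8

N = 13204 + 4178 + 7392 + 4476 + 6504 = 35754.
Overall total = μ·N = 326.1·35754 = 11659379.4.
Subtract the known strata: 13204·361.5 + 4178·351.9 + 7392·246.7 + 4476·484.7 = 10236607.8.
Remaining total for zone West: 11659379.4 − 10236607.8 = 1422771.6.
Divide by its size: 1422771.6 / 6504 = 218.753... → 218.8.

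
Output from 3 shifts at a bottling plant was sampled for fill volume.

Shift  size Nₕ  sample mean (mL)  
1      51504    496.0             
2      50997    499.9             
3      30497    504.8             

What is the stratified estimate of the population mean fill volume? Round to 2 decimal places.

x̄_st = (Σ Nₕx̄ₕ) / (Σ Nₕ) = (51504·496.0 + 50997·499.9 + 30497·504.8) / 132998
= 66434269.9 / 132998 = 499.5133... → 499.51.

499.51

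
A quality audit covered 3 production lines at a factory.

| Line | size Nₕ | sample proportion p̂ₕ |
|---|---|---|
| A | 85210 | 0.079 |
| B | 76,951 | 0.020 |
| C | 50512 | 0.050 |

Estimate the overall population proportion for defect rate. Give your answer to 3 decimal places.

Wₕ = Nₕ/N with N = 212673: 0.4007, 0.3618, 0.2375.
p̂_st = 0.4007·0.079 + 0.3618·0.020 + 0.2375·0.050 ≈ 0.05076... → 0.051.

0.051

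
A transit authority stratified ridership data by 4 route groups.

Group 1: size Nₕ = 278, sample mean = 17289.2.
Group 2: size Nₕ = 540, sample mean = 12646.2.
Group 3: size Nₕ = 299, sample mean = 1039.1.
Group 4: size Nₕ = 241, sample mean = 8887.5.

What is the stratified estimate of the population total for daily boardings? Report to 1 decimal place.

14087924.0

1: 278·17289.2 = 4806397.6
2: 540·12646.2 = 6828948
3: 299·1039.1 = 310690.9
4: 241·8887.5 = 2141887.5
τ̂ = Σ Nₕx̄ₕ = 14087924.0.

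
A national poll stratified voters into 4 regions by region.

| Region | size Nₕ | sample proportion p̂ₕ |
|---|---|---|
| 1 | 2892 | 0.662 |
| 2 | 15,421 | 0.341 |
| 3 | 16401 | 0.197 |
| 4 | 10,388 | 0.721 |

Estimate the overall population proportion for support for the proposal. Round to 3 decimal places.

N = 2892 + 15421 + 16401 + 10388 = 45102.
Overall proportion = Σ (Nₕ/N)·p̂ₕ.
Σ Nₕp̂ₕ = 1914.504 + 5258.561 + 3230.997 + 7489.748 = 17893.81.
17893.81 / 45102 = 0.39674... → 0.397.

0.397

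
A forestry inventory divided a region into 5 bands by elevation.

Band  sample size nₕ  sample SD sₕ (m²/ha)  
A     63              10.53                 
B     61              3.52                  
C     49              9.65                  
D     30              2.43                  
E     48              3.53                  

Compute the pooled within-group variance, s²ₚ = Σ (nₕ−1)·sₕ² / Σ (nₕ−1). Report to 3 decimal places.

Degrees of freedom: 62 + 60 + 48 + 29 + 47 = 246.
Σ(nₕ−1)sₕ² = 62·110.8809 + 60·12.3904 + 48·93.1225 + 29·5.9049 + 47·12.4609 = 12844.8242.
s²ₚ = 12844.8242 / 246 = 52.21473... → 52.215.

52.215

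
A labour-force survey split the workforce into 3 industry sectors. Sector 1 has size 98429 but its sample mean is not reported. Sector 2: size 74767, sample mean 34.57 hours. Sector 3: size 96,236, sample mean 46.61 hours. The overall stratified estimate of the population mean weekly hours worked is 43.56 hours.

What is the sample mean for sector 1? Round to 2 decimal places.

N = 98429 + 74767 + 96236 = 269432.
Overall total = μ·N = 43.56·269432 = 11736457.92.
Subtract the known strata: 74767·34.57 + 96236·46.61 = 7070255.15.
Remaining total for sector 1: 11736457.92 − 7070255.15 = 4666202.77.
Divide by its size: 4666202.77 / 98429 = 47.4068... → 47.41.

47.41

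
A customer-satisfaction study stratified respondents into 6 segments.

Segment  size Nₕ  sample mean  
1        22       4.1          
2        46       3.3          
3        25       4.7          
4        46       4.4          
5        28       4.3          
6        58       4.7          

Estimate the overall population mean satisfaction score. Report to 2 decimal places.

N = 22 + 46 + 25 + 46 + 28 + 58 = 225.
Overall mean = Σ (Nₕ/N)·x̄ₕ — weight by population share, not a simple average.
Σ Nₕx̄ₕ = 22·4.1 + 46·3.3 + 25·4.7 + 46·4.4 + 28·4.3 + 58·4.7 = 90.2 + 151.8 + 117.5 + 202.4 + 120.4 + 272.6 = 954.9.
Divide by N: 954.9 / 225 = 4.244 → 4.24.

4.24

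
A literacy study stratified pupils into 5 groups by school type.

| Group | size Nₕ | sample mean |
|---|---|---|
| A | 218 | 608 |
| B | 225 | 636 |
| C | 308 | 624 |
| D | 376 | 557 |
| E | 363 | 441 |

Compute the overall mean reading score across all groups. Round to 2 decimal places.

x̄_st = (Σ Nₕx̄ₕ) / (Σ Nₕ) = (218·608 + 225·636 + 308·624 + 376·557 + 363·441) / 1490
= 837351 / 1490 = 561.9805... → 561.98.

561.98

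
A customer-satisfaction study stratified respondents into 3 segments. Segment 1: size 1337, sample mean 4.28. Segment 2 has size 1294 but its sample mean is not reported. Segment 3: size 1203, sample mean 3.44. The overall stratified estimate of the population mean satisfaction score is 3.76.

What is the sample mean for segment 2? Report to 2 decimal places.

3.52

Σ Nₕx̄ₕ = N·μ, so 1294·x̄_2 = 3834·3.76 − (1337·4.28 + 1203·3.44).
= 14415.84 − 9860.68 = 4555.16.
x̄_2 = 4555.16 / 1294 = 3.5202... → 3.52.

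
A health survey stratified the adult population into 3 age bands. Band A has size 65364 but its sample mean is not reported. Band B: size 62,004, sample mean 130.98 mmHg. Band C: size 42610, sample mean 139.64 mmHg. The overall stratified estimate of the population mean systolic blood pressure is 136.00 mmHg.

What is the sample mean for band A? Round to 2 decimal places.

138.39

Σ Nₕx̄ₕ = N·μ, so 65364·x̄_A = 169978·136.00 − (62004·130.98 + 42610·139.64).
= 23117008 − 14071344.32 = 9045663.68.
x̄_A = 9045663.68 / 65364 = 138.3891... → 138.39.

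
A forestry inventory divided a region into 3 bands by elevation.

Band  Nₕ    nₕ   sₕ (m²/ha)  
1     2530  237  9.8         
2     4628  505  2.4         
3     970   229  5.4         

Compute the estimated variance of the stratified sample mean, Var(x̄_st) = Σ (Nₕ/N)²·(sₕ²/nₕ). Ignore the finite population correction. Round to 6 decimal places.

0.044774

N = 8128. Term for each stratum: Wₕ²sₕ²/nₕ.
Var(x̄_st) = 0.039262456 + 0.003697860 + 0.001813544 = 0.044773859 → 0.044774.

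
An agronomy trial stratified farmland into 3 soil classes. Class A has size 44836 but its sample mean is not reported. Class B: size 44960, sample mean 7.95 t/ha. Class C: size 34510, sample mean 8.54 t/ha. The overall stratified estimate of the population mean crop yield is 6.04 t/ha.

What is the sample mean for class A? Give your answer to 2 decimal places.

N = 44836 + 44960 + 34510 = 124306.
Overall total = μ·N = 6.04·124306 = 750808.24.
Subtract the known strata: 44960·7.95 + 34510·8.54 = 652147.4.
Remaining total for class A: 750808.24 − 652147.4 = 98660.84.
Divide by its size: 98660.84 / 44836 = 2.2005... → 2.20.

2.20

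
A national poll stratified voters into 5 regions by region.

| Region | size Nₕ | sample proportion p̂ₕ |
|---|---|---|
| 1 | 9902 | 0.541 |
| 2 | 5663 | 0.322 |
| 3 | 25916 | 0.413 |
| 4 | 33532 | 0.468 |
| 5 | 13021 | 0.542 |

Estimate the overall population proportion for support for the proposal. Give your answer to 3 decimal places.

0.462

N = 9902 + 5663 + 25916 + 33532 + 13021 = 88034.
Overall proportion = Σ (Nₕ/N)·p̂ₕ.
Σ Nₕp̂ₕ = 5356.982 + 1823.486 + 10703.308 + 15692.976 + 7057.382 = 40634.134.
40634.134 / 88034 = 0.46157... → 0.462.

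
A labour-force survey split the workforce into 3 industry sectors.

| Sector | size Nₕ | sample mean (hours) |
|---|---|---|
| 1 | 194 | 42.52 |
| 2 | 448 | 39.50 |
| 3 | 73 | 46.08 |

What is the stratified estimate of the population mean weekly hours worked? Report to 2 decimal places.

40.99

N = 194 + 448 + 73 = 715.
The stratified mean weights each stratum mean by its population share Nₕ/N.
Σ Nₕx̄ₕ = 194·42.52 + 448·39.50 + 73·46.08 = 8248.88 + 17696 + 3363.84 = 29308.72.
Divide by N: 29308.72 / 715 = 40.9912... → 40.99.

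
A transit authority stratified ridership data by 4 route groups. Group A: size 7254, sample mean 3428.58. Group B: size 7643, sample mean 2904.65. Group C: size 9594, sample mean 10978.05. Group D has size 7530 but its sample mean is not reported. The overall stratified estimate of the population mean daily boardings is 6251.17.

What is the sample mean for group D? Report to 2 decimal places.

Σ Nₕx̄ₕ = N·μ, so 7530·x̄_D = 32021·6251.17 − (7254·3428.58 + 7643·2904.65 + 9594·10978.05).
= 200168714.57 − 152394570.97 = 47774143.6.
x̄_D = 47774143.6 / 7530 = 6344.5078... → 6344.51.

6344.51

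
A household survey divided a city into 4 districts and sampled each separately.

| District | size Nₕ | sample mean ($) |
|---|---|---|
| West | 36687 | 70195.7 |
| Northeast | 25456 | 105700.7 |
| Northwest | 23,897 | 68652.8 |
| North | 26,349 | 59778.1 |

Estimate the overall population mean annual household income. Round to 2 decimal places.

x̄_st = (Σ Nₕx̄ₕ) / (Σ Nₕ) = (36687·70195.7 + 25456·105700.7 + 23897·68652.8 + 26349·59778.1) / 112389
= 8481675783.6 / 112389 = 75467.1345... → 75467.13.

75467.13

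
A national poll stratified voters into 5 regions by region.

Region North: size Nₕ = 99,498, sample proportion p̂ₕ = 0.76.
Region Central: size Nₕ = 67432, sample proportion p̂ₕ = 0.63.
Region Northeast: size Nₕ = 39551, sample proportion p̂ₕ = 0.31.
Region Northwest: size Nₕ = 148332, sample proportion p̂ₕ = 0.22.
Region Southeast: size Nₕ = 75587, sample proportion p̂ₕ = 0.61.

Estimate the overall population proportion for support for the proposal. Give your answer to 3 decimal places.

Wₕ = Nₕ/N with N = 430400: 0.2312, 0.1567, 0.0919, 0.3446, 0.1756.
p̂_st = 0.2312·0.76 + 0.1567·0.63 + 0.0919·0.31 + 0.3446·0.22 + 0.1756·0.61 ≈ 0.48583... → 0.486.

0.486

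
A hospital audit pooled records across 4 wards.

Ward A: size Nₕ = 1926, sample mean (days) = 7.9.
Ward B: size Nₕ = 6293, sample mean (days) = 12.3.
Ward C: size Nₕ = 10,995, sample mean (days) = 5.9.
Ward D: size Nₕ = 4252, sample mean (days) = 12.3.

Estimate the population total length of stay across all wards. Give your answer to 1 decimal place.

A: 1926·7.9 = 15215.4
B: 6293·12.3 = 77403.9
C: 10995·5.9 = 64870.5
D: 4252·12.3 = 52299.6
τ̂ = Σ Nₕx̄ₕ = 209789.4.

209789.4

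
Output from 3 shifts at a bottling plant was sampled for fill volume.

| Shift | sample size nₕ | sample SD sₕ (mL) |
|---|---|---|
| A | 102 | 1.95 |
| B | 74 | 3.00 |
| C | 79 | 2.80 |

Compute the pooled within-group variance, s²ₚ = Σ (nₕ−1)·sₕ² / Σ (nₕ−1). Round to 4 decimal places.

6.5578

A: (102−1)·1.95² = 101·3.8025 = 384.0525
B: (74−1)·3.00² = 73·9 = 657
C: (79−1)·2.80² = 78·7.84 = 611.52
Numerator = 1652.5725; denominator = Σ(nₕ−1) = 252.
s²ₚ = 1652.5725/252 = 6.557827... → 6.5578.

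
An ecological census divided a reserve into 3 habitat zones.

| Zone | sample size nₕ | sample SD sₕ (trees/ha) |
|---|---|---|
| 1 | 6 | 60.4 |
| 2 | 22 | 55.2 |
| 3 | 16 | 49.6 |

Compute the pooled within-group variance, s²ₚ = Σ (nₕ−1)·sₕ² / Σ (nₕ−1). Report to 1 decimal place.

1: (6−1)·60.4² = 5·3648.16 = 18240.8
2: (22−1)·55.2² = 21·3047.04 = 63987.84
3: (16−1)·49.6² = 15·2460.16 = 36902.4
Numerator = 119131.04; denominator = Σ(nₕ−1) = 41.
s²ₚ = 119131.04/41 = 2905.635... → 2905.6.

2905.6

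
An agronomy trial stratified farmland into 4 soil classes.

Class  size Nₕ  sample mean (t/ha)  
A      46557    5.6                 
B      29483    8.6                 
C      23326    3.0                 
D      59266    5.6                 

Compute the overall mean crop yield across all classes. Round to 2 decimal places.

x̄_st = (Σ Nₕx̄ₕ) / (Σ Nₕ) = (46557·5.6 + 29483·8.6 + 23326·3.0 + 59266·5.6) / 158632
= 916140.6 / 158632 = 5.7753... → 5.78.

5.78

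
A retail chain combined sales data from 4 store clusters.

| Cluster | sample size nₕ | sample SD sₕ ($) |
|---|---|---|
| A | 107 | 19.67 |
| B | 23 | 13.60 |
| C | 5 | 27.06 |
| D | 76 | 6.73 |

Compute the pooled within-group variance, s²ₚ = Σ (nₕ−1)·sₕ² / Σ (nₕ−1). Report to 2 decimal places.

Degrees of freedom: 106 + 22 + 4 + 75 = 207.
Σ(nₕ−1)sₕ² = 106·386.9089 + 22·184.96 + 4·732.2436 + 75·45.2929 = 51407.4053.
s²ₚ = 51407.4053 / 207 = 248.3450... → 248.34.

248.34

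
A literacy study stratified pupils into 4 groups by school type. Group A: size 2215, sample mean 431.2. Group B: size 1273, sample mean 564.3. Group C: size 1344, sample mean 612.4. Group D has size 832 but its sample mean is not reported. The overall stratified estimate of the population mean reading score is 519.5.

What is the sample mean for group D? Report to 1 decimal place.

Σ Nₕx̄ₕ = N·μ, so 832·x̄_D = 5664·519.5 − (2215·431.2 + 1273·564.3 + 1344·612.4).
= 2942448 − 2496527.5 = 445920.5.
x̄_D = 445920.5 / 832 = 535.962... → 536.0.

536.0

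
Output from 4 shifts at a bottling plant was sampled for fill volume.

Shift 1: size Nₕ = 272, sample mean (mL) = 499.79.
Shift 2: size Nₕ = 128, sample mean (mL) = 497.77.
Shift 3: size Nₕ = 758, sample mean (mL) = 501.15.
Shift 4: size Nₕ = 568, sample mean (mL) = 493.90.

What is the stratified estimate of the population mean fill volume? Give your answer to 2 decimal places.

x̄_st = (Σ Nₕx̄ₕ) / (Σ Nₕ) = (272·499.79 + 128·497.77 + 758·501.15 + 568·493.90) / 1726
= 860064.34 / 1726 = 498.2992... → 498.30.

498.30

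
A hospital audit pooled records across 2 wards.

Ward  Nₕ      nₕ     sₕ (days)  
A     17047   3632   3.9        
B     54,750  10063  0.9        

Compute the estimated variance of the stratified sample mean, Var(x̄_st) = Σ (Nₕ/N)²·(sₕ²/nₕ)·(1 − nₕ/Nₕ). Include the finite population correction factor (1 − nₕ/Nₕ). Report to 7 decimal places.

0.0002240

N = 71797; Wₕ = Nₕ/N.
ward A: (17047/71797)²·3.9²/3632·(1 − 3632/17047) = 0.0001857845
ward B: (54750/71797)²·0.9²/10063·(1 − 10063/54750) = 0.0000382041
Sum = 0.0002239886 → 0.0002240.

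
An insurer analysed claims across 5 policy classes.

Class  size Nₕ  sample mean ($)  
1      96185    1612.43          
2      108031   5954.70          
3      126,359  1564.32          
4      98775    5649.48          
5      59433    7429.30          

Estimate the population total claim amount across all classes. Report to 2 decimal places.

1995622660.03

1: 96185·1612.43 = 155091579.55
2: 108031·5954.70 = 643292195.7
3: 126359·1564.32 = 197665910.88
4: 98775·5649.48 = 558027387
5: 59433·7429.30 = 441545586.9
τ̂ = Σ Nₕx̄ₕ = 1995622660.03.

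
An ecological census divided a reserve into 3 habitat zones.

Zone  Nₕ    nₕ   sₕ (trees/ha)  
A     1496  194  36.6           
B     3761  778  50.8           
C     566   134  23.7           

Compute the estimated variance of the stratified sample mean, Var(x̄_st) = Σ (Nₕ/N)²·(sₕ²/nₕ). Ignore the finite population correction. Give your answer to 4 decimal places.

1.8791

N = 5823; Wₕ = Nₕ/N.
zone A: (1496/5823)²·36.6²/194 = 0.4557535
zone B: (3761/5823)²·50.8²/778 = 1.3837605
zone C: (566/5823)²·23.7²/134 = 0.0396033
Sum = 1.8791173 → 1.8791.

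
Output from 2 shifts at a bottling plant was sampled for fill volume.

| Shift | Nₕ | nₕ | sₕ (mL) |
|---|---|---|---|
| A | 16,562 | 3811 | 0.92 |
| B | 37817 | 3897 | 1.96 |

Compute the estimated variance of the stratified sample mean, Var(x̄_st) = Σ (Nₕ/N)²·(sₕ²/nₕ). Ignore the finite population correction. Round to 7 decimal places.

N = 54379; Wₕ = Nₕ/N.
shift A: (16562/54379)²·0.92²/3811 = 0.0000206015
shift B: (37817/54379)²·1.96²/3897 = 0.0004767530
Sum = 0.0004973546 → 0.0004974.

0.0004974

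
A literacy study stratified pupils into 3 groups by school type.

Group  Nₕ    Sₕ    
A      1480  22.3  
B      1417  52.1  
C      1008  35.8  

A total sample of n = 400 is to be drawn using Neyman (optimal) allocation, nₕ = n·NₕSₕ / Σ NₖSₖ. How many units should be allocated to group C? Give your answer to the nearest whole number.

A: NₕSₕ = 1480·22.3 = 33004
B: NₕSₕ = 1417·52.1 = 73825.7
C: NₕSₕ = 1008·35.8 = 36086.4
Σ NₕSₕ = 142916.1.
n_C = 400·36086.4/142916.1 = 101.000... → 101.

101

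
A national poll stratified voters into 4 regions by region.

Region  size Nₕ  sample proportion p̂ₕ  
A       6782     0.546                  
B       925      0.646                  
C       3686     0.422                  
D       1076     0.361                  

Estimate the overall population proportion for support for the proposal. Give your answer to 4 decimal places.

Wₕ = Nₕ/N with N = 12469: 0.5439, 0.0742, 0.2956, 0.0863.
p̂_st = 0.5439·0.546 + 0.0742·0.646 + 0.2956·0.422 + 0.0863·0.361 ≈ 0.500798... → 0.5008.

0.5008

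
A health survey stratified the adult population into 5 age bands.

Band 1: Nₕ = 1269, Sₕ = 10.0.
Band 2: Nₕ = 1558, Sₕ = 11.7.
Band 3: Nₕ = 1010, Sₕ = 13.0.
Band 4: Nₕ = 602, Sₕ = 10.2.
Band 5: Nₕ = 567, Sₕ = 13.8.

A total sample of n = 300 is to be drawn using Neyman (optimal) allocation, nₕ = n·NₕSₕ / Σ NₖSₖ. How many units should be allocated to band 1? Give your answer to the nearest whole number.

Σ NₕSₕ = 1269·10.0 + 1558·11.7 + 1010·13.0 + 602·10.2 + 567·13.8 = 58013.6.
Share for 1: 12690/58013.6 = 0.21874.
n_1 = 300 × 0.21874 = 65.623... → 66.

66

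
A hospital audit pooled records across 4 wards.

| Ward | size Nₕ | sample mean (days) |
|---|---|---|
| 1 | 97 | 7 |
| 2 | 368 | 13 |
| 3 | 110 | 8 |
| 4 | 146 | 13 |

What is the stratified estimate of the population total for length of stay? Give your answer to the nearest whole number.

8241

Estimate total by summing Nₕ·x̄ₕ over strata.
97·7 + 368·13 + 110·8 + 146·13 = 679 + 4784 + 880 + 1898 = 8241.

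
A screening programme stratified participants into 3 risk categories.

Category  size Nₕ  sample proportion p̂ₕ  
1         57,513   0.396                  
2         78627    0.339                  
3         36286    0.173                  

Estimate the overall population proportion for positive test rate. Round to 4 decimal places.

N = 57513 + 78627 + 36286 = 172426.
Overall proportion = Σ (Nₕ/N)·p̂ₕ.
Σ Nₕp̂ₕ = 22775.148 + 26654.553 + 6277.478 = 55707.179.
55707.179 / 172426 = 0.323079... → 0.3231.

0.3231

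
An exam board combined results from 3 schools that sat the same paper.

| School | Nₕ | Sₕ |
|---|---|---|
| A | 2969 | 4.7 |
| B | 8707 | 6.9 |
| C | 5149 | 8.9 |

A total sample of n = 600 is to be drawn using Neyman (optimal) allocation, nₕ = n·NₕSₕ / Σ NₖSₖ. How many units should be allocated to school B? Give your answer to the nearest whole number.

A: NₕSₕ = 2969·4.7 = 13954.3
B: NₕSₕ = 8707·6.9 = 60078.3
C: NₕSₕ = 5149·8.9 = 45826.1
Σ NₕSₕ = 119858.7.
n_B = 600·60078.3/119858.7 = 300.746... → 301.

301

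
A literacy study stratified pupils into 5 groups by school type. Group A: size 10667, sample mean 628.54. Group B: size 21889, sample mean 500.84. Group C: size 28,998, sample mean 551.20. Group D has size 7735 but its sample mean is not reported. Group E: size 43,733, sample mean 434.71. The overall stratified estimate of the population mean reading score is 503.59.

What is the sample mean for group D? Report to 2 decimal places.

N = 10667 + 21889 + 28998 + 7735 + 43733 = 113022.
Overall total = μ·N = 503.59·113022 = 56916748.98.
Subtract the known strata: 10667·628.54 + 21889·500.84 + 28998·551.20 + 43733·434.71 = 52662392.97.
Remaining total for group D: 56916748.98 − 52662392.97 = 4254356.01.
Divide by its size: 4254356.01 / 7735 = 550.0137... → 550.01.

550.01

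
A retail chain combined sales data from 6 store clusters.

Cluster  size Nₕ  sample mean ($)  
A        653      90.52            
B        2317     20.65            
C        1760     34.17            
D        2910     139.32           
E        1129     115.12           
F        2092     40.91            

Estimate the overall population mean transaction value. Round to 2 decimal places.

N = 653 + 2317 + 1760 + 2910 + 1129 + 2092 = 10861.
Overall mean = Σ (Nₕ/N)·x̄ₕ — weight by population share, not a simple average.
Σ Nₕx̄ₕ = 653·90.52 + 2317·20.65 + 1760·34.17 + 2910·139.32 + 1129·115.12 + 2092·40.91 = 59109.56 + 47846.05 + 60139.2 + 405421.2 + 129970.48 + 85583.72 = 788070.21.
Divide by N: 788070.21 / 10861 = 72.5596... → 72.56.

72.56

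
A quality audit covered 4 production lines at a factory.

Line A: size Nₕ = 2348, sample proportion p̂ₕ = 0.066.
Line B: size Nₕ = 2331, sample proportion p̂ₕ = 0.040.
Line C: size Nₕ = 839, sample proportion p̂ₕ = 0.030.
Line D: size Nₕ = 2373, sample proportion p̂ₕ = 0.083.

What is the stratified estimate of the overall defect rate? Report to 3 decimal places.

Wₕ = Nₕ/N with N = 7891: 0.2976, 0.2954, 0.1063, 0.3007.
p̂_st = 0.2976·0.066 + 0.2954·0.040 + 0.1063·0.030 + 0.3007·0.083 ≈ 0.05960... → 0.060.

0.060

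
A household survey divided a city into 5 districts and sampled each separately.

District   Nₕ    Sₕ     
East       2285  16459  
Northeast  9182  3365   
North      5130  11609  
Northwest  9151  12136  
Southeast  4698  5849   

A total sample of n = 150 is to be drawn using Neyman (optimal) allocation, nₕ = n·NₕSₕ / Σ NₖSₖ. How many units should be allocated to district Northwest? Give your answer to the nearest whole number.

62

East: NₕSₕ = 2285·16459 = 37608815
Northeast: NₕSₕ = 9182·3365 = 30897430
North: NₕSₕ = 5130·11609 = 59554170
Northwest: NₕSₕ = 9151·12136 = 111056536
Southeast: NₕSₕ = 4698·5849 = 27478602
Σ NₕSₕ = 266595553.
n_Northwest = 150·111056536/266595553 = 62.486... → 62.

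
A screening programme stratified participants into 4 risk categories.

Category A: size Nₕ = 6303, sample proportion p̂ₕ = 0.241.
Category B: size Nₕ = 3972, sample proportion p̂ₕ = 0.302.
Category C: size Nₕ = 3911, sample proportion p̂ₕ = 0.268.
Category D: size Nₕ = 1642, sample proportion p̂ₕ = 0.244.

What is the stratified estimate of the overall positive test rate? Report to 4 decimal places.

0.2633

Wₕ = Nₕ/N with N = 15828: 0.3982, 0.2509, 0.2471, 0.1037.
p̂_st = 0.3982·0.241 + 0.2509·0.302 + 0.2471·0.268 + 0.1037·0.244 ≈ 0.263291... → 0.2633.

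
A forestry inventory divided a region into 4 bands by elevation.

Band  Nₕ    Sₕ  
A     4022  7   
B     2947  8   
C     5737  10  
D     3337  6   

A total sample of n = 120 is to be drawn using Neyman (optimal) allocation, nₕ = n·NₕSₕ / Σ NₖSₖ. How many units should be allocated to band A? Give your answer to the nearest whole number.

26

A: NₕSₕ = 4022·7 = 28154
B: NₕSₕ = 2947·8 = 23576
C: NₕSₕ = 5737·10 = 57370
D: NₕSₕ = 3337·6 = 20022
Σ NₕSₕ = 129122.
n_A = 120·28154/129122 = 26.165... → 26.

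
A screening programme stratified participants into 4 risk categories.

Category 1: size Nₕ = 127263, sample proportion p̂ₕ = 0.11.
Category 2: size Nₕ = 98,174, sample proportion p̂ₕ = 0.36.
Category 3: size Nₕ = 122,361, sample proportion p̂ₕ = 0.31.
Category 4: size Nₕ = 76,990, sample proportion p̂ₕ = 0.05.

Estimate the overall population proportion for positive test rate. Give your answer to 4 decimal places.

0.2145

N = 127263 + 98174 + 122361 + 76990 = 424788.
Overall proportion = Σ (Nₕ/N)·p̂ₕ.
Σ Nₕp̂ₕ = 13998.93 + 35342.64 + 37931.91 + 3849.5 = 91122.98.
91122.98 / 424788 = 0.214514... → 0.2145.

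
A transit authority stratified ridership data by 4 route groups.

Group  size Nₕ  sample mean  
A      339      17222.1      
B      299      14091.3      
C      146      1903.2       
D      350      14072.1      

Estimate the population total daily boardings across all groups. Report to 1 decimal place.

Population total = Σ Nₕ·x̄ₕ (each stratum's size times its mean).
339·17222.1 + 299·14091.3 + 146·1903.2 + 350·14072.1 = 5838291.9 + 4213298.7 + 277867.2 + 4925235 = 15254692.8.

15254692.8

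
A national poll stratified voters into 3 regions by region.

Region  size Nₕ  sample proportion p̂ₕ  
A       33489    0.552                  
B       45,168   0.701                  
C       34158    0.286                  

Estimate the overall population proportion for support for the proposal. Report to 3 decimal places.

Wₕ = Nₕ/N with N = 112815: 0.2968, 0.4004, 0.3028.
p̂_st = 0.2968·0.552 + 0.4004·0.701 + 0.3028·0.286 ≈ 0.53112... → 0.531.

0.531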